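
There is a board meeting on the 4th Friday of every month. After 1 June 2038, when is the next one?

25 June 2038

June 2038 starts on a Tuesday; its first Friday is the 4th, so the 4th Friday is the 25th — 25 June 2038.
25 June 2038 is after 1 June 2038, so that is the next one.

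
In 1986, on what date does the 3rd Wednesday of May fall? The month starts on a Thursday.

May 21, 1986

May 1986 begins on a Thursday, so the first Wednesday is May 7 (6 days later).
The 3rd Wednesday is 2 weeks later: 7 + 14 = 21.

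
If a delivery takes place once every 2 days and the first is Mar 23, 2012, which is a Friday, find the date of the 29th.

May 18, 2012

The 29th occurrence is 28 intervals after the first: 28 × 2 = 56 days after Mar 23, 2012.
Mar has 31 days — 8 days to the end of Mar leaves 48.
Apr has 30 days (18 left).
18 days into May → May 18, 2012.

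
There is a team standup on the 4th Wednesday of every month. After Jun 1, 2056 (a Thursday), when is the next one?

Jun 28, 2056

Jun 2056 starts on a Thursday; its first Wednesday is the 7th, so the 4th Wednesday is the 28th — Jun 28, 2056.
Jun 28, 2056 is after Jun 1, 2056, so that is the next one.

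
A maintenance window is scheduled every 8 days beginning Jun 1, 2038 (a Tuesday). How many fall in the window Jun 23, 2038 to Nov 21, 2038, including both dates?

19

Occurrences land 8·i days after Jun 1, 2038 for i = 0, 1, 2, …
Jun 23, 2038 is 22 days after the start; 22 ÷ 8 = 2 remainder 6; since the remainder is 6, round up to i = 3. First occurrence in the window: #4 on Jun 25, 2038 (3×8 = 24 days in).
Nov 21, 2038 is 173 days after the start; 173 ÷ 8 = 21 remainder 5. Last occurrence in the window: #22 on Nov 16, 2038.
Occurrences #4 through #22: 19 in total.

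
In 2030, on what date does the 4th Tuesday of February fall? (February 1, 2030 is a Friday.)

February 2030 begins on a Friday, so the first Tuesday is February 5 (4 days later).
The 4th Tuesday is 3 weeks later: 5 + 21 = 26.

February 26, 2030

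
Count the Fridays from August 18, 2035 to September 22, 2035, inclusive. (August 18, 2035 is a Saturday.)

5

August 18, 2035 is a Saturday; the first Friday on or after it is August 24, 2035 (6 days later).
From August 24, 2035 to September 22, 2035: 7 + 22 = 29 days (rest of August, September).
29 ÷ 7 = 4 full weeks with remainder 1, so 4 more Fridays after the first → 5.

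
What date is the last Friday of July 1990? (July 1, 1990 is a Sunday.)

July 27, 1990

July 1990 begins on a Sunday, so the first Friday is July 6 (5 days later).
July 1990 has 31 days. Adding weeks: 6, 13, 20, 27 — the last one ≤ 31 is the 27th.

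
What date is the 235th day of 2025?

January has 31 days (235 − 31 = 204 remain).
February has 28 days (204 − 28 = 176 remain).
March has 31 days (176 − 31 = 145 remain).
April has 30 days (145 − 30 = 115 remain).
May has 31 days (115 − 31 = 84 remain).
June has 30 days (84 − 30 = 54 remain).
July has 31 days (54 − 31 = 23 remain).
23 into August → August 23.

August 23, 2025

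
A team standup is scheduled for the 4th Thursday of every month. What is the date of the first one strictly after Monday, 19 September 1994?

22 September 1994

September 1994 starts on a Thursday; its first Thursday is the 1st, so the 4th Thursday is the 22nd — 22 September 1994.
22 September 1994 is after 19 September 1994, so that is the next one.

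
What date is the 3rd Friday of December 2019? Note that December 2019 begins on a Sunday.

December 2019 begins on a Sunday, so the first Friday is December 6 (5 days later).
The 3rd Friday is 2 weeks later: 6 + 14 = 20.

2019-12-20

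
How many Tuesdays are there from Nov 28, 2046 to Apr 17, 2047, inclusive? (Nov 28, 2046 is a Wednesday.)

20

Nov 28, 2046 is a Wednesday; the first Tuesday on or after it is Dec 4, 2046 (6 days later).
From Dec 4, 2046 to Apr 17, 2047: 27 + 31 + 28 + 31 + 17 = 134 days (rest of Dec, Jan, Feb, Mar, Apr).
134 ÷ 7 = 19 full weeks with remainder 1, so 19 more Tuesdays after the first → 20.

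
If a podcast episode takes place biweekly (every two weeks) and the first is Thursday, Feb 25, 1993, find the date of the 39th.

The 39th occurrence is 38 intervals after the first: 38 × 14 = 532 days after Feb 25, 1993.
Feb has 28 days — 3 days to the end of Feb leaves 529.
From end of Feb to end of 1993 is 306 days (223 left).
Jan has 31 days (192 left).
Feb has 28 days (164 left).
Mar has 31 days (133 left).
Apr has 30 days (103 left).
May has 31 days (72 left).
Jun has 30 days (42 left).
Jul has 31 days (11 left).
11 days into Aug → Aug 11, 1994.

Aug 11, 1994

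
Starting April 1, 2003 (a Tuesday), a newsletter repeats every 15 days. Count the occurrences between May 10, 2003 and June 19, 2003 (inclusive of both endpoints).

3

Occurrences land 15·i days after April 1, 2003 for i = 0, 1, 2, …
May 10, 2003 is 39 days after the start; 39 ÷ 15 = 2 remainder 9; since the remainder is 9, round up to i = 3. First occurrence in the window: #4 on May 16, 2003 (3×15 = 45 days in).
June 19, 2003 is 79 days after the start; 79 ÷ 15 = 5 remainder 4. Last occurrence in the window: #6 on June 15, 2003.
Occurrences #4 through #6: 3 in total.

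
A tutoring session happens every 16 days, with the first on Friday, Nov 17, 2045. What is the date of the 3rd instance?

Dec 19, 2045

The 3rd occurrence is 2 intervals after the first: 2 × 16 = 32 days after Nov 17, 2045.
Nov has 30 days — 13 days to the end of Nov leaves 19.
19 days into Dec → Dec 19, 2045.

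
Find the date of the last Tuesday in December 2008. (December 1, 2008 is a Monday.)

2008-12-30

December 2008 begins on a Monday, so the first Tuesday is December 2 (1 day later).
December 2008 has 31 days. Adding weeks: 2, 9, 16, 23, 30 — the last one ≤ 31 is the 30th.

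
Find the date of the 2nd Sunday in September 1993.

The first Sunday of September 1993 is September 5.
The 2nd Sunday is 1 weeks later: 5 + 7 = 12.

12 September 1993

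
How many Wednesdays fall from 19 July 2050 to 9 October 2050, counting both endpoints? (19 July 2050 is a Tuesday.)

12

19 July 2050 is a Tuesday; the first Wednesday on or after it is 20 July 2050 (1 day later).
From 20 July 2050 to 9 October 2050: 11 + 31 + 30 + 9 = 81 days (rest of July, August, September, October).
81 ÷ 7 = 11 full weeks with remainder 4, so 11 more Wednesdays after the first → 12.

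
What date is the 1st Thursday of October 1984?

October 4, 1984

October 1984 begins on a Monday, so the first Thursday is October 4 (3 days later).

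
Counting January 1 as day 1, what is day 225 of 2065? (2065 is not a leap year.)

January has 31 days (225 − 31 = 194 remain).
February has 28 days (194 − 28 = 166 remain).
March has 31 days (166 − 31 = 135 remain).
April has 30 days (135 − 30 = 105 remain).
May has 31 days (105 − 31 = 74 remain).
June has 30 days (74 − 30 = 44 remain).
July has 31 days (44 − 31 = 13 remain).
13 into August → August 13.

2065-08-13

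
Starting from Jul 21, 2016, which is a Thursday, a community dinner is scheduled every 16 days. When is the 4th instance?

Sep 7, 2016

The 4th occurrence is 3 intervals after the first: 3 × 16 = 48 days after Jul 21, 2016.
Jul has 31 days — 10 days to the end of Jul leaves 38.
Aug has 31 days (7 left).
7 days into Sep → Sep 7, 2016.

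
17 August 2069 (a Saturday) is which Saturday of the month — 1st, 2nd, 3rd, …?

3rd

Day 17 falls in week ⌈17/7⌉ of the month.
Days 1–7 hold the 1st Saturday, 8–14 the 2nd, 15–21 the 3rd, 22–28 the 4th, 29–31 the 5th.
17 is in the range for the 3rd.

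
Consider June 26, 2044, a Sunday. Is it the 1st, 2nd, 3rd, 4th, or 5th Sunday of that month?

4th

Day 26 falls in week ⌈26/7⌉ of the month.
Days 1–7 hold the 1st Sunday, 8–14 the 2nd, 15–21 the 3rd, 22–28 the 4th, 29–31 the 5th.
26 is in the range for the 4th.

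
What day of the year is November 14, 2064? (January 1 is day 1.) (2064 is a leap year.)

Days in months before November: 31 + 29 + 31 + 30 + 31 + 30 + 31 + 31 + 30 + 31 = 305.
Plus 14 days into November → day 319.

319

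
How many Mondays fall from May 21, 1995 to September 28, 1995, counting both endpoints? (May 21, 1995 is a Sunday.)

19

May 21, 1995 is a Sunday; the first Monday on or after it is May 22, 1995 (1 day later).
From May 22, 1995 to September 28, 1995: 9 + 30 + 31 + 31 + 28 = 129 days (rest of May, June, July, August, September).
129 ÷ 7 = 18 full weeks with remainder 3, so 18 more Mondays after the first → 19.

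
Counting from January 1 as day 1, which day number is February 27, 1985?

58

Days in months before February: 31 = 31.
Plus 27 days into February → day 58.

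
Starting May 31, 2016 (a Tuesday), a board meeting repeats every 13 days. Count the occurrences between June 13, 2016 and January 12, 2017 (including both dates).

17

Occurrences land 13·i days after May 31, 2016 for i = 0, 1, 2, …
June 13, 2016 is 13 days after the start; 13 ÷ 13 = 1 remainder 0. First occurrence in the window: #2 on June 13, 2016 (1×13 = 13 days in).
January 12, 2017 is 226 days after the start; 226 ÷ 13 = 17 remainder 5. Last occurrence in the window: #18 on January 7, 2017.
Occurrences #2 through #18: 17 in total.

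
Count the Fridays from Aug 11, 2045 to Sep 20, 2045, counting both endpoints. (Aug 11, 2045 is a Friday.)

6

Aug 11, 2045 is a Friday; the first Friday on or after it is Aug 11, 2045.
From Aug 11, 2045 to Sep 20, 2045: 20 + 20 = 40 days (rest of Aug, Sep).
40 ÷ 7 = 5 full weeks with remainder 5, so 5 more Fridays after the first → 6.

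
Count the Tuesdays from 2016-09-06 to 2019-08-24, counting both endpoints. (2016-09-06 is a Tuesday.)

2016-09-06 is a Tuesday; the first Tuesday on or after it is 2016-09-06.
From 2016-09-06 to 2019-08-24: 116 + 365 + 365 + 236 = 1082 days (rest of 2016, 2017, 2018, to 2019-08-24 in 2019).
1082 ÷ 7 = 154 full weeks with remainder 4, so 154 more Tuesdays after the first → 155.

155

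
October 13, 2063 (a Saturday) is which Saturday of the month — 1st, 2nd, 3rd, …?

Day 13 falls in week ⌈13/7⌉ of the month.
Days 1–7 hold the 1st Saturday, 8–14 the 2nd, 15–21 the 3rd, 22–28 the 4th, 29–31 the 5th.
13 is in the range for the 2nd.

2nd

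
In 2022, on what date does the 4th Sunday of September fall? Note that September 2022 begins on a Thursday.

September 25, 2022

September 2022 begins on a Thursday, so the first Sunday is September 4 (3 days later).
The 4th Sunday is 3 weeks later: 4 + 21 = 25.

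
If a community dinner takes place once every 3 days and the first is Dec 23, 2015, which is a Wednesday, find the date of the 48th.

May 12, 2016

The 48th occurrence is 47 intervals after the first: 47 × 3 = 141 days after Dec 23, 2015.
Dec has 31 days — 8 days to the end of Dec leaves 133.
Jan has 31 days (102 left).
Feb has 29 days (73 left).
Mar has 31 days (42 left).
Apr has 30 days (12 left).
12 days into May → May 12, 2016.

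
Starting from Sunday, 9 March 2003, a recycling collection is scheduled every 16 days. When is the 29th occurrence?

The 29th occurrence is 28 intervals after the first: 28 × 16 = 448 days after 9 March 2003.
March has 31 days — 22 days to the end of March leaves 426.
From end of March to end of 2003 is 275 days (151 left).
January has 31 days (120 left).
February has 29 days (91 left).
March has 31 days (60 left).
April has 30 days (30 left).
30 days into May → 30 May 2004.

30 May 2004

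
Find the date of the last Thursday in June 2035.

June 28, 2035

June 2035 begins on a Friday, so the first Thursday is June 7 (6 days later).
June 2035 has 30 days. Adding weeks: 7, 14, 21, 28 — the last one ≤ 30 is the 28th.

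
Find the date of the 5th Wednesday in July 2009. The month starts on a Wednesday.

July 2009 begins on a Wednesday, so the first Wednesday is July 1.
The 5th Wednesday is 4 weeks later: 1 + 28 = 29.

29 July 2009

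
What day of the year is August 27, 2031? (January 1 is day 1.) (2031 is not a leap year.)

Days in months before August: 31 + 28 + 31 + 30 + 31 + 30 + 31 = 212.
Plus 27 days into August → day 239.

239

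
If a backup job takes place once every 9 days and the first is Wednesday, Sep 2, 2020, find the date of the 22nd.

Mar 10, 2021

The 22nd occurrence is 21 intervals after the first: 21 × 9 = 189 days after Sep 2, 2020.
Sep has 30 days — 28 days to the end of Sep leaves 161.
Oct has 31 days (130 left).
Nov has 30 days (100 left).
Dec has 31 days (69 left).
Jan has 31 days (38 left).
Feb has 28 days (10 left).
10 days into Mar → Mar 10, 2021.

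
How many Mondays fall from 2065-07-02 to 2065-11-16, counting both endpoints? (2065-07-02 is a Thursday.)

2065-07-02 is a Thursday; the first Monday on or after it is 2065-07-06 (4 days later).
From 2065-07-06 to 2065-11-16: 25 + 31 + 30 + 31 + 16 = 133 days (rest of July, August, September, October, November).
133 ÷ 7 = 19 full weeks with remainder 0, so 19 more Mondays after the first → 20.

20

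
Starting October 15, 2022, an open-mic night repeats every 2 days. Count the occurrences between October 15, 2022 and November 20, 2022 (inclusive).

Occurrences land 2·i days after October 15, 2022 for i = 0, 1, 2, …
The window opens on the start date, so the first occurrence inside is #1 on October 15, 2022.
November 20, 2022 is 36 days after the start; 36 ÷ 2 = 18 remainder 0. Last occurrence in the window: #19 on November 20, 2022.
Occurrences #1 through #19: 19 in total.

19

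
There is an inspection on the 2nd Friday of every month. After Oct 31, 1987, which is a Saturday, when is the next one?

Oct 1987 starts on a Thursday; its first Friday is the 2nd, so the 2nd Friday is the 9th — Oct 9, 1987.
That is not after Oct 31, 1987, so look at Nov 1987.
Nov 1987 starts on a Sunday; its first Friday is the 6th, so the 2nd Friday is the 13th — Nov 13, 1987.

Nov 13, 1987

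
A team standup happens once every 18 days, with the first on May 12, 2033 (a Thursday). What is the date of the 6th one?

August 10, 2033

The 6th occurrence is 5 intervals after the first: 5 × 18 = 90 days after May 12, 2033.
May has 31 days — 19 days to the end of May leaves 71.
June has 30 days (41 left).
July has 31 days (10 left).
10 days into August → August 10, 2033.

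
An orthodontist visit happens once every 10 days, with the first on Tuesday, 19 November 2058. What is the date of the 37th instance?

14 November 2059

The 37th occurrence is 36 intervals after the first: 36 × 10 = 360 days after 19 November 2058.
November has 30 days — 11 days to the end of November leaves 349.
December has 31 days (318 left).
January has 31 days (287 left).
February has 28 days (259 left).
March has 31 days (228 left).
April has 30 days (198 left).
May has 31 days (167 left).
June has 30 days (137 left).
July has 31 days (106 left).
August has 31 days (75 left).
September has 30 days (45 left).
October has 31 days (14 left).
14 days into November → 14 November 2059.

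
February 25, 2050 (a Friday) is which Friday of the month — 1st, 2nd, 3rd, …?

Day 25 falls in week ⌈25/7⌉ of the month.
Days 1–7 hold the 1st Friday, 8–14 the 2nd, 15–21 the 3rd, 22–28 the 4th, 29–31 the 5th.
25 is in the range for the 4th.

4th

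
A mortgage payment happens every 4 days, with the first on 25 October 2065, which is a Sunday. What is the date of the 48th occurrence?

The 48th occurrence is 47 intervals after the first: 47 × 4 = 188 days after 25 October 2065.
October has 31 days — 6 days to the end of October leaves 182.
November has 30 days (152 left).
December has 31 days (121 left).
January has 31 days (90 left).
February has 28 days (62 left).
March has 31 days (31 left).
April has 30 days (1 left).
1 day into May → 1 May 2066.

1 May 2066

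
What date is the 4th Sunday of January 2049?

The first Sunday of January 2049 is January 3.
The 4th Sunday is 3 weeks later: 3 + 21 = 24.

2049-01-24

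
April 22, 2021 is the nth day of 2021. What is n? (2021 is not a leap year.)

112

Days in months before April: 31 + 28 + 31 = 90.
Plus 22 days into April → day 112.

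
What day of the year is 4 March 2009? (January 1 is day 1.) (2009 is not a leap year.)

Days in months before March: 31 + 28 = 59.
Plus 4 days into March → day 63.

63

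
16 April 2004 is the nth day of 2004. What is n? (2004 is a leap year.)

107

Days in months before April: 31 + 29 + 31 = 91.
Plus 16 days into April → day 107.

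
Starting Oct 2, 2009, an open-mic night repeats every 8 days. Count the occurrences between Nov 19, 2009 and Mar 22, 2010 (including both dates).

Occurrences land 8·i days after Oct 2, 2009 for i = 0, 1, 2, …
Nov 19, 2009 is 48 days after the start; 48 ÷ 8 = 6 remainder 0. First occurrence in the window: #7 on Nov 19, 2009 (6×8 = 48 days in).
Mar 22, 2010 is 171 days after the start; 171 ÷ 8 = 21 remainder 3. Last occurrence in the window: #22 on Mar 19, 2010.
Occurrences #7 through #22: 16 in total.

16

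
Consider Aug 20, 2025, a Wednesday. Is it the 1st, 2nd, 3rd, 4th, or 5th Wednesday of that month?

3rd

Day 20 falls in week ⌈20/7⌉ of the month.
Days 1–7 hold the 1st Wednesday, 8–14 the 2nd, 15–21 the 3rd, 22–28 the 4th, 29–31 the 5th.
20 is in the range for the 3rd.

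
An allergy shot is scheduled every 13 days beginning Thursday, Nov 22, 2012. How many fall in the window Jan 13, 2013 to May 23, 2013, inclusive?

Occurrences land 13·i days after Nov 22, 2012 for i = 0, 1, 2, …
Jan 13, 2013 is 52 days after the start; 52 ÷ 13 = 4 remainder 0. First occurrence in the window: #5 on Jan 13, 2013 (4×13 = 52 days in).
May 23, 2013 is 182 days after the start; 182 ÷ 13 = 14 remainder 0. Last occurrence in the window: #15 on May 23, 2013.
Occurrences #5 through #15: 11 in total.

11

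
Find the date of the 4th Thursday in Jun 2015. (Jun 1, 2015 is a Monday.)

Jun 25, 2015

Jun 2015 begins on a Monday, so the first Thursday is Jun 4 (3 days later).
The 4th Thursday is 3 weeks later: 4 + 21 = 25.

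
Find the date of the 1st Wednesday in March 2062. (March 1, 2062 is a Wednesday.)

March 2062 begins on a Wednesday, so the first Wednesday is March 1.

2062-03-01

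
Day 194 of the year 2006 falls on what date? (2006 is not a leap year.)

13 July 2006

January has 31 days (194 − 31 = 163 remain).
February has 28 days (163 − 28 = 135 remain).
March has 31 days (135 − 31 = 104 remain).
April has 30 days (104 − 30 = 74 remain).
May has 31 days (74 − 31 = 43 remain).
June has 30 days (43 − 30 = 13 remain).
13 into July → July 13.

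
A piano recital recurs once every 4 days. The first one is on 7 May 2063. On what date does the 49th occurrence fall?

15 November 2063

The 49th occurrence is 48 intervals after the first: 48 × 4 = 192 days after 7 May 2063.
May has 31 days — 24 days to the end of May leaves 168.
June has 30 days (138 left).
July has 31 days (107 left).
August has 31 days (76 left).
September has 30 days (46 left).
October has 31 days (15 left).
15 days into November → 15 November 2063.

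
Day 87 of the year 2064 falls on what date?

January has 31 days (87 − 31 = 56 remain).
February has 29 days (56 − 29 = 27 remain).
27 into March → March 27.

27 March 2064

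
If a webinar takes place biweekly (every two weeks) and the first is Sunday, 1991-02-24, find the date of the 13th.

The 13th occurrence is 12 intervals after the first: 12 × 14 = 168 days after 1991-02-24.
February has 28 days — 4 days to the end of February leaves 164.
March has 31 days (133 left).
April has 30 days (103 left).
May has 31 days (72 left).
June has 30 days (42 left).
July has 31 days (11 left).
11 days into August → 1991-08-11.

1991-08-11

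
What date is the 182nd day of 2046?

January has 31 days (182 − 31 = 151 remain).
February has 28 days (151 − 28 = 123 remain).
March has 31 days (123 − 31 = 92 remain).
April has 30 days (92 − 30 = 62 remain).
May has 31 days (62 − 31 = 31 remain).
June has 30 days (31 − 30 = 1 remain).
1 into July → July 1.

1 July 2046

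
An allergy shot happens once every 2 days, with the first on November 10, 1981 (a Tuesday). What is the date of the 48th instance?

The 48th occurrence is 47 intervals after the first: 47 × 2 = 94 days after November 10, 1981.
November has 30 days — 20 days to the end of November leaves 74.
December has 31 days (43 left).
January has 31 days (12 left).
12 days into February → February 12, 1982.

February 12, 1982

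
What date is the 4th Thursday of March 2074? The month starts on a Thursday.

March 2074 begins on a Thursday, so the first Thursday is March 1.
The 4th Thursday is 3 weeks later: 1 + 21 = 22.

22 March 2074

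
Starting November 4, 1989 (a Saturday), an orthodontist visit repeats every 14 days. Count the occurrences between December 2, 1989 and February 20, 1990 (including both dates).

Occurrences land 14·i days after November 4, 1989 for i = 0, 1, 2, …
December 2, 1989 is 28 days after the start; 28 ÷ 14 = 2 remainder 0. First occurrence in the window: #3 on December 2, 1989 (2×14 = 28 days in).
February 20, 1990 is 108 days after the start; 108 ÷ 14 = 7 remainder 10. Last occurrence in the window: #8 on February 10, 1990.
Occurrences #3 through #8: 6 in total.

6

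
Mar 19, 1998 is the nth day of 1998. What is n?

78

Days in months before Mar: 31 + 28 = 59.
Plus 19 days into Mar → day 78.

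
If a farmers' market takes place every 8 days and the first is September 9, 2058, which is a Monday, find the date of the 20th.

February 8, 2059

The 20th occurrence is 19 intervals after the first: 19 × 8 = 152 days after September 9, 2058.
September has 30 days — 21 days to the end of September leaves 131.
October has 31 days (100 left).
November has 30 days (70 left).
December has 31 days (39 left).
January has 31 days (8 left).
8 days into February → February 8, 2059.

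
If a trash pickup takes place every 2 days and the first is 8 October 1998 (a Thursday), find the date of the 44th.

2 January 1999

The 44th occurrence is 43 intervals after the first: 43 × 2 = 86 days after 8 October 1998.
October has 31 days — 23 days to the end of October leaves 63.
November has 30 days (33 left).
December has 31 days (2 left).
2 days into January → 2 January 1999.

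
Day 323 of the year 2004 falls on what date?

November 18, 2004

January has 31 days (323 − 31 = 292 remain).
February has 29 days (292 − 29 = 263 remain).
March has 31 days (263 − 31 = 232 remain).
April has 30 days (232 − 30 = 202 remain).
May has 31 days (202 − 31 = 171 remain).
June has 30 days (171 − 30 = 141 remain).
July has 31 days (141 − 31 = 110 remain).
August has 31 days (110 − 31 = 79 remain).
September has 30 days (79 − 30 = 49 remain).
October has 31 days (49 − 31 = 18 remain).
18 into November → November 18.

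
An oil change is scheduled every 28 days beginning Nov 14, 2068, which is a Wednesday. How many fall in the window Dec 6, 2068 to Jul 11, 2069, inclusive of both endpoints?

8

Occurrences land 28·i days after Nov 14, 2068 for i = 0, 1, 2, …
Dec 6, 2068 is 22 days after the start; 22 ÷ 28 = 0 remainder 22; since the remainder is 22, round up to i = 1. First occurrence in the window: #2 on Dec 12, 2068 (1×28 = 28 days in).
Jul 11, 2069 is 239 days after the start; 239 ÷ 28 = 8 remainder 15. Last occurrence in the window: #9 on Jun 26, 2069.
Occurrences #2 through #9: 8 in total.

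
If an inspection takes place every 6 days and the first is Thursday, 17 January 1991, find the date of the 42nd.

The 42nd occurrence is 41 intervals after the first: 41 × 6 = 246 days after 17 January 1991.
January has 31 days — 14 days to the end of January leaves 232.
February has 28 days (204 left).
March has 31 days (173 left).
April has 30 days (143 left).
May has 31 days (112 left).
June has 30 days (82 left).
July has 31 days (51 left).
August has 31 days (20 left).
20 days into September → 20 September 1991.

20 September 1991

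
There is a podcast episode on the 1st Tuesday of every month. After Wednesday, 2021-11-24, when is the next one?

2021-12-07

November 2021 starts on a Monday, so its 1st Tuesday is 2021-11-02 (1 day in).
That is not after 2021-11-24, so look at December 2021.
December 2021 starts on a Wednesday, so its 1st Tuesday is 2021-12-07 (6 days in).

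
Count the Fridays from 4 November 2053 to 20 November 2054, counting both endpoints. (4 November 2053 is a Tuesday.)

4 November 2053 is a Tuesday; the first Friday on or after it is 7 November 2053 (3 days later).
From 7 November 2053 to 20 November 2054: 54 + 324 = 378 days (rest of 2053, to 20 November 2054 in 2054).
378 ÷ 7 = 54 full weeks with remainder 0, so 54 more Fridays after the first → 55.

55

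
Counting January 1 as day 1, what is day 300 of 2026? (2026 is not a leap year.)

January has 31 days (300 − 31 = 269 remain).
February has 28 days (269 − 28 = 241 remain).
March has 31 days (241 − 31 = 210 remain).
April has 30 days (210 − 30 = 180 remain).
May has 31 days (180 − 31 = 149 remain).
June has 30 days (149 − 30 = 119 remain).
July has 31 days (119 − 31 = 88 remain).
August has 31 days (88 − 31 = 57 remain).
September has 30 days (57 − 30 = 27 remain).
27 into October → October 27.

2026-10-27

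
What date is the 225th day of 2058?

August 13, 2058

January has 31 days (225 − 31 = 194 remain).
February has 28 days (194 − 28 = 166 remain).
March has 31 days (166 − 31 = 135 remain).
April has 30 days (135 − 30 = 105 remain).
May has 31 days (105 − 31 = 74 remain).
June has 30 days (74 − 30 = 44 remain).
July has 31 days (44 − 31 = 13 remain).
13 into August → August 13.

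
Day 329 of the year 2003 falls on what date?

January has 31 days (329 − 31 = 298 remain).
February has 28 days (298 − 28 = 270 remain).
March has 31 days (270 − 31 = 239 remain).
April has 30 days (239 − 30 = 209 remain).
May has 31 days (209 − 31 = 178 remain).
June has 30 days (178 − 30 = 148 remain).
July has 31 days (148 − 31 = 117 remain).
August has 31 days (117 − 31 = 86 remain).
September has 30 days (86 − 30 = 56 remain).
October has 31 days (56 − 31 = 25 remain).
25 into November → November 25.

November 25, 2003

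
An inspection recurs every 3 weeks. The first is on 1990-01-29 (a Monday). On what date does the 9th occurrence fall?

The 9th occurrence is 8 intervals after the first: 8 × 21 = 168 days after 1990-01-29.
January has 31 days — 2 days to the end of January leaves 166.
February has 28 days (138 left).
March has 31 days (107 left).
April has 30 days (77 left).
May has 31 days (46 left).
June has 30 days (16 left).
16 days into July → 1990-07-16.

1990-07-16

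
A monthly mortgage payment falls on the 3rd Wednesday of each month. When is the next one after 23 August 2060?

August 2060 starts on a Sunday; its first Wednesday is the 4th, so the 3rd Wednesday is the 18th — 18 August 2060.
That is not after 23 August 2060, so look at September 2060.
September 2060 starts on a Wednesday; its first Wednesday is the 1st, so the 3rd Wednesday is the 15th — 15 September 2060.

15 September 2060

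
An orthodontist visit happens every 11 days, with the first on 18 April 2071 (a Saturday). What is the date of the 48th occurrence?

16 September 2072

The 48th occurrence is 47 intervals after the first: 47 × 11 = 517 days after 18 April 2071.
April has 30 days — 12 days to the end of April leaves 505.
From end of April to end of 2071 is 245 days (260 left).
January has 31 days (229 left).
February has 29 days (200 left).
March has 31 days (169 left).
April has 30 days (139 left).
May has 31 days (108 left).
June has 30 days (78 left).
July has 31 days (47 left).
August has 31 days (16 left).
16 days into September → 16 September 2072.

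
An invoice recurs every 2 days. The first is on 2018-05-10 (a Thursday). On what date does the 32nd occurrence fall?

2018-07-11

The 32nd occurrence is 31 intervals after the first: 31 × 2 = 62 days after 2018-05-10.
May has 31 days — 21 days to the end of May leaves 41.
June has 30 days (11 left).
11 days into July → 2018-07-11.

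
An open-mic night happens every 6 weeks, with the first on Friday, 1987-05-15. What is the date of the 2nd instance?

1987-06-26

The 2nd occurrence is 1 interval after the first: 1 × 42 = 42 days after 1987-05-15.
May has 31 days — 16 days to the end of May leaves 26.
26 days into June → 1987-06-26.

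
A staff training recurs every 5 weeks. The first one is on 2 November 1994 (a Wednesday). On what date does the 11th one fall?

The 11th occurrence is 10 intervals after the first: 10 × 35 = 350 days after 2 November 1994.
November has 30 days — 28 days to the end of November leaves 322.
December has 31 days (291 left).
January has 31 days (260 left).
February has 28 days (232 left).
March has 31 days (201 left).
April has 30 days (171 left).
May has 31 days (140 left).
June has 30 days (110 left).
July has 31 days (79 left).
August has 31 days (48 left).
September has 30 days (18 left).
18 days into October → 18 October 1995.

18 October 1995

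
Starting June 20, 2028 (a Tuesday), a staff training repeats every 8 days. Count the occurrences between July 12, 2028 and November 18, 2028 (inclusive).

Occurrences land 8·i days after June 20, 2028 for i = 0, 1, 2, …
July 12, 2028 is 22 days after the start; 22 ÷ 8 = 2 remainder 6; since the remainder is 6, round up to i = 3. First occurrence in the window: #4 on July 14, 2028 (3×8 = 24 days in).
November 18, 2028 is 151 days after the start; 151 ÷ 8 = 18 remainder 7. Last occurrence in the window: #19 on November 11, 2028.
Occurrences #4 through #19: 16 in total.

16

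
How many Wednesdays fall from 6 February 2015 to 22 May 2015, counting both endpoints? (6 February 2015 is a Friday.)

6 February 2015 is a Friday; the first Wednesday on or after it is 11 February 2015 (5 days later).
From 11 February 2015 to 22 May 2015: 17 + 31 + 30 + 22 = 100 days (rest of February, March, April, May).
100 ÷ 7 = 14 full weeks with remainder 2, so 14 more Wednesdays after the first → 15.

15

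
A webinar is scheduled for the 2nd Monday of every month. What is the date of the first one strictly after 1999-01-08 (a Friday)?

January 1999 starts on a Friday; its first Monday is the 4th, so the 2nd Monday is the 11th — 1999-01-11.
1999-01-11 is after 1999-01-08, so that is the next one.

1999-01-11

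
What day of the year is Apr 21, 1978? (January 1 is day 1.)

111

Days in months before Apr: 31 + 28 + 31 = 90.
Plus 21 days into Apr → day 111.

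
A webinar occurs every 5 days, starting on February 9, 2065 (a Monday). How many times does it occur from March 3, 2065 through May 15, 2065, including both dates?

Occurrences land 5·i days after February 9, 2065 for i = 0, 1, 2, …
March 3, 2065 is 22 days after the start; 22 ÷ 5 = 4 remainder 2; since the remainder is 2, round up to i = 5. First occurrence in the window: #6 on March 6, 2065 (5×5 = 25 days in).
May 15, 2065 is 95 days after the start; 95 ÷ 5 = 19 remainder 0. Last occurrence in the window: #20 on May 15, 2065.
Occurrences #6 through #20: 15 in total.

15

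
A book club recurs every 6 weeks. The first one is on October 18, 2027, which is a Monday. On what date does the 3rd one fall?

The 3rd occurrence is 2 intervals after the first: 2 × 42 = 84 days after October 18, 2027.
October has 31 days — 13 days to the end of October leaves 71.
November has 30 days (41 left).
December has 31 days (10 left).
10 days into January → January 10, 2028.

January 10, 2028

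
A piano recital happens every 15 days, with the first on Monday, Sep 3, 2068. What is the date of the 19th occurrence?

May 31, 2069

The 19th occurrence is 18 intervals after the first: 18 × 15 = 270 days after Sep 3, 2068.
Sep has 30 days — 27 days to the end of Sep leaves 243.
Oct has 31 days (212 left).
Nov has 30 days (182 left).
Dec has 31 days (151 left).
Jan has 31 days (120 left).
Feb has 28 days (92 left).
Mar has 31 days (61 left).
Apr has 30 days (31 left).
31 days into May → May 31, 2069.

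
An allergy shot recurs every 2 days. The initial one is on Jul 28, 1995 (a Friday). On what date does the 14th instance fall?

The 14th occurrence is 13 intervals after the first: 13 × 2 = 26 days after Jul 28, 1995.
Jul has 31 days — 3 days to the end of Jul leaves 23.
23 days into Aug → Aug 23, 1995.

Aug 23, 1995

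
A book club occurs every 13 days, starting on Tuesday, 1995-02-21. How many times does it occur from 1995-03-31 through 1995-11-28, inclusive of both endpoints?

Occurrences land 13·i days after 1995-02-21 for i = 0, 1, 2, …
1995-03-31 is 38 days after the start; 38 ÷ 13 = 2 remainder 12; since the remainder is 12, round up to i = 3. First occurrence in the window: #4 on 1995-04-01 (3×13 = 39 days in).
1995-11-28 is 280 days after the start; 280 ÷ 13 = 21 remainder 7. Last occurrence in the window: #22 on 1995-11-21.
Occurrences #4 through #22: 19 in total.

19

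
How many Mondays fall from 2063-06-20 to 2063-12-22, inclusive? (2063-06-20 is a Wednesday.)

26

2063-06-20 is a Wednesday; the first Monday on or after it is 2063-06-25 (5 days later).
From 2063-06-25 to 2063-12-22: 5 + 31 + 31 + 30 + 31 + 30 + 22 = 180 days (rest of June, July, August, September, October, November, December).
180 ÷ 7 = 25 full weeks with remainder 5, so 25 more Mondays after the first → 26.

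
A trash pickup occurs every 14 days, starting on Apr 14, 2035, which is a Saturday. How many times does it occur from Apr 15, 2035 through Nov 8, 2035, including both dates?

Occurrences land 14·i days after Apr 14, 2035 for i = 0, 1, 2, …
Apr 15, 2035 is 1 day after the start; 1 ÷ 14 = 0 remainder 1; since the remainder is 1, round up to i = 1. First occurrence in the window: #2 on Apr 28, 2035 (1×14 = 14 days in).
Nov 8, 2035 is 208 days after the start; 208 ÷ 14 = 14 remainder 12. Last occurrence in the window: #15 on Oct 27, 2035.
Occurrences #2 through #15: 14 in total.

14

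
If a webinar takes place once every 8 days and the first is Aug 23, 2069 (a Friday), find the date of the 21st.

Jan 30, 2070

The 21st occurrence is 20 intervals after the first: 20 × 8 = 160 days after Aug 23, 2069.
Aug has 31 days — 8 days to the end of Aug leaves 152.
Sep has 30 days (122 left).
Oct has 31 days (91 left).
Nov has 30 days (61 left).
Dec has 31 days (30 left).
30 days into Jan → Jan 30, 2070.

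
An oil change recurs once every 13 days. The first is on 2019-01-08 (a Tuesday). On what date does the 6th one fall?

2019-03-14

The 6th occurrence is 5 intervals after the first: 5 × 13 = 65 days after 2019-01-08.
January has 31 days — 23 days to the end of January leaves 42.
February has 28 days (14 left).
14 days into March → 2019-03-14.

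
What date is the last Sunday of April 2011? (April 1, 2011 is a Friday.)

April 2011 begins on a Friday, so the first Sunday is April 3 (2 days later).
April 2011 has 30 days. Adding weeks: 3, 10, 17, 24 — the last one ≤ 30 is the 24th.

April 24, 2011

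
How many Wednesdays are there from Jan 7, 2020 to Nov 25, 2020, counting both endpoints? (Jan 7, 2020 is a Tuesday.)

Jan 7, 2020 is a Tuesday; the first Wednesday on or after it is Jan 8, 2020 (1 day later).
From Jan 8, 2020 to Nov 25, 2020: 23 + 29 + 31 + 30 + 31 + 30 + 31 + 31 + 30 + 31 + 25 = 322 days (rest of Jan, Feb, Mar, Apr, May, Jun, Jul, Aug, Sep, Oct, Nov).
322 ÷ 7 = 46 full weeks with remainder 0, so 46 more Wednesdays after the first → 47.

47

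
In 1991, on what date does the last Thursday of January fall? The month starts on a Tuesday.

January 31, 1991

January 1991 begins on a Tuesday, so the first Thursday is January 3 (2 days later).
January 1991 has 31 days. Adding weeks: 3, 10, 17, 24, 31 — the last one ≤ 31 is the 31st.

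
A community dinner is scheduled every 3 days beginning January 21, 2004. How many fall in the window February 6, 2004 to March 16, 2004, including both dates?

Occurrences land 3·i days after January 21, 2004 for i = 0, 1, 2, …
February 6, 2004 is 16 days after the start; 16 ÷ 3 = 5 remainder 1; since the remainder is 1, round up to i = 6. First occurrence in the window: #7 on February 8, 2004 (6×3 = 18 days in).
March 16, 2004 is 55 days after the start; 55 ÷ 3 = 18 remainder 1. Last occurrence in the window: #19 on March 15, 2004.
Occurrences #7 through #19: 13 in total.

13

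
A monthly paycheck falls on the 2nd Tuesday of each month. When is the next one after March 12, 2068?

March 2068 starts on a Thursday; its first Tuesday is the 6th, so the 2nd Tuesday is the 13th — March 13, 2068.
March 13, 2068 is after March 12, 2068, so that is the next one.

March 13, 2068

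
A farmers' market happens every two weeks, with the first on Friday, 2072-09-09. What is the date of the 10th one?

The 10th occurrence is 9 intervals after the first: 9 × 14 = 126 days after 2072-09-09.
September has 30 days — 21 days to the end of September leaves 105.
October has 31 days (74 left).
November has 30 days (44 left).
December has 31 days (13 left).
13 days into January → 2073-01-13.

2073-01-13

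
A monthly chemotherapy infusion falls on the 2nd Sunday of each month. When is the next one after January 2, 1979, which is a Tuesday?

January 14, 1979

January 1979 starts on a Monday; its first Sunday is the 7th, so the 2nd Sunday is the 14th — January 14, 1979.
January 14, 1979 is after January 2, 1979, so that is the next one.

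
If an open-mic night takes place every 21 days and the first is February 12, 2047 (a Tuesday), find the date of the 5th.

May 7, 2047

The 5th occurrence is 4 intervals after the first: 4 × 21 = 84 days after February 12, 2047.
February has 28 days — 16 days to the end of February leaves 68.
March has 31 days (37 left).
April has 30 days (7 left).
7 days into May → May 7, 2047.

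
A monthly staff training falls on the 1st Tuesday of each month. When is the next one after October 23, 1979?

October 1979 starts on a Monday, so its 1st Tuesday is October 2, 1979 (1 day in).
That is not after October 23, 1979, so look at November 1979.
November 1979 starts on a Thursday, so its 1st Tuesday is November 6, 1979 (5 days in).

November 6, 1979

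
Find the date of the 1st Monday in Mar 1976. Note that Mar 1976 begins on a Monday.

Mar 1976 begins on a Monday, so the first Monday is Mar 1.

Mar 1, 1976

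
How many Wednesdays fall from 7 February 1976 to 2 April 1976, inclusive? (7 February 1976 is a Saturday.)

7 February 1976 is a Saturday; the first Wednesday on or after it is 11 February 1976 (4 days later).
From 11 February 1976 to 2 April 1976: 18 + 31 + 2 = 51 days (rest of February, March, April).
51 ÷ 7 = 7 full weeks with remainder 2, so 7 more Wednesdays after the first → 8.

8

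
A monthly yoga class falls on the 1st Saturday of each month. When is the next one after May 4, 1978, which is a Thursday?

May 1978 starts on a Monday, so its 1st Saturday is May 6, 1978 (5 days in).
May 6, 1978 is after May 4, 1978, so that is the next one.

May 6, 1978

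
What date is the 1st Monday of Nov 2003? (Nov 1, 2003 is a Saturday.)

Nov 3, 2003

Nov 2003 begins on a Saturday, so the first Monday is Nov 3 (2 days later).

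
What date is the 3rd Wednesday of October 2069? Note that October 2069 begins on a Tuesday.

October 2069 begins on a Tuesday, so the first Wednesday is October 2 (1 day later).
The 3rd Wednesday is 2 weeks later: 2 + 14 = 16.

2069-10-16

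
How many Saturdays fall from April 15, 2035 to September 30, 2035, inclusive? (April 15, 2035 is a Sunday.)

24

April 15, 2035 is a Sunday; the first Saturday on or after it is April 21, 2035 (6 days later).
From April 21, 2035 to September 30, 2035: 9 + 31 + 30 + 31 + 31 + 30 = 162 days (rest of April, May, June, July, August, September).
162 ÷ 7 = 23 full weeks with remainder 1, so 23 more Saturdays after the first → 24.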